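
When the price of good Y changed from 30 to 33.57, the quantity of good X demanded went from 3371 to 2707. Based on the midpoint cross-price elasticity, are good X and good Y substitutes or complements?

complements

%ΔQ_x = (2707 − 3371)/[(3371+2707)/2] = -664/3039 ≈ -0.2185.
%ΔP_y = (33.57 − 30)/[(30+33.57)/2] ≈ 0.1123.
E_xy = -0.2185/0.1123 ≈ -1.945.
E_xy < 0, so the goods are complements.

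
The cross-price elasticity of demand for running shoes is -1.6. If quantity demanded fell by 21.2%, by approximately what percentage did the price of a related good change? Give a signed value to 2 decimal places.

%ΔQ ≈ E × %ΔP_y ⇒ %ΔP_y = %ΔQ / E = (-21.2%)/(-1.6) = 13.25%.

13.25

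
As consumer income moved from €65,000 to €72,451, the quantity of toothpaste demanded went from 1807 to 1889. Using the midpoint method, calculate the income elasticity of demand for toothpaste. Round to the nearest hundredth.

%ΔQ = (1889 − 1807)/[(1807+1889)/2] = 82/1848 ≈ 0.0444.
%ΔI = (72,451 − 65,000)/[(65,000+72,451)/2] = 7451/68725.5 ≈ 0.1084.
E_I = %ΔQ/%ΔI ≈ 0.41.
E_I ∈ (0,1): normal good (necessity).

0.41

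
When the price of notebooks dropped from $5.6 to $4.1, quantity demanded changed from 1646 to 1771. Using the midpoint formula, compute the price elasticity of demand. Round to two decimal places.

%Δq = (1771 − 1646)/[(1646 + 1771)/2] = 125/1708.5 ≈ 0.0732.
%ΔP = (4.1 − 5.6)/[(5.6 + 4.1)/2] = -1.5/4.85 ≈ -0.3093.
Arc elasticity E = %Δq/%ΔP ≈ 0.0732/-0.3093 ≈ -0.24.
|E| < 1: demand is inelastic over this range.

-0.24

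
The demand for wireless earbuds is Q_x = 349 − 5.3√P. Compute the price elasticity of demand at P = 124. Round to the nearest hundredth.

At P = 124, Q_x = 289.9817.
dQ_x/dP = −5.3/(2√P) = −5.3/(2·11.1355).
Point elasticity E = (dQ_x/dP)·(P/Q_x) = -0.238 × 124/289.9817 ≈ -0.10.
|E| < 1, so demand is inelastic at this price.

-0.10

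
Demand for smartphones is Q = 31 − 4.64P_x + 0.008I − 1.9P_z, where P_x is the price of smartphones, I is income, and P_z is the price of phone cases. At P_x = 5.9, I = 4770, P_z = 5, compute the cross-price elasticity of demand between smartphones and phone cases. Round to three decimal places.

Q = 31 − 4.64(5.9) + 0.008(4770) − 1.9(5) = 31 − 27.376 + 38.16 − 9.5 = 32.284.
∂Q/∂P_z = −1.9, so E_xy = -1.9·(5/32.284) ≈ -0.294.
E_xy < 0: the goods are complements.

-0.294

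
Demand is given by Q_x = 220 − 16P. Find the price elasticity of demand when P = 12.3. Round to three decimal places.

-8.483

At P = 12.3, Q_x = 23.2.
dQ_x/dP = −16.
Point elasticity E = (dQ_x/dP)·(P/Q_x) = -16 × 12.3/23.2 ≈ -8.483.
|E| > 1, so demand is elastic at this price.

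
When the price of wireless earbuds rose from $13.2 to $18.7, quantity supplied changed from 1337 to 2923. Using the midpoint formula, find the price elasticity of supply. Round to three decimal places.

2.159

%ΔQ = (2923 − 1337)/[(1337 + 2923)/2] = 1586/2130 ≈ 0.7446.
%ΔP = (18.7 − 13.2)/[(13.2 + 18.7)/2] = 5.5/15.95 ≈ 0.3448.
Arc elasticity E = %ΔQ/%ΔP ≈ 0.7446/0.3448 ≈ 2.159.
|E| > 1: supply is elastic over this range.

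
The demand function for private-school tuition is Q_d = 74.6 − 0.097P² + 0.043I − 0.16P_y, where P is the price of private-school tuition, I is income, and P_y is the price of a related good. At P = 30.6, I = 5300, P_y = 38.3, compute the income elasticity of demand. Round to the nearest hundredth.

1.11

At the given point, Q_d = 74.6 − 0.097(30.6)² + 0.043(5300) − 0.16(38.3) = 74.6 − 90.8269 + 227.9 − 6.128 = 205.5451.
∂Q_d/∂I = +0.043, so E_I = 0.043·(5300/205.5451) ≈ 1.11.
E_I > 1: normal good (luxury).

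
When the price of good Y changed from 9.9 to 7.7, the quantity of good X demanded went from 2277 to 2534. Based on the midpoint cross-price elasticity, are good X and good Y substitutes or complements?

complements

%ΔQ_x = (2534 − 2277)/[(2277+2534)/2] = 257/2405.5 ≈ 0.1068.
%ΔP_y = (7.7 − 9.9)/[(9.9+7.7)/2] ≈ -0.2500.
E_xy = 0.1068/-0.2500 ≈ -0.427.
E_xy < 0, so the goods are complements.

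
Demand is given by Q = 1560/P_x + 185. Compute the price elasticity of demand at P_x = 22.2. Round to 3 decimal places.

-0.275

At P_x = 22.2, Q = 255.2703.
dQ/dP_x = −1560/P_x² = −3.1653.
Point elasticity E = (dQ/dP_x)·(P_x/Q) = -3.1653 × 22.2/255.2703 ≈ -0.275.
|E| < 1, so demand is inelastic at this price.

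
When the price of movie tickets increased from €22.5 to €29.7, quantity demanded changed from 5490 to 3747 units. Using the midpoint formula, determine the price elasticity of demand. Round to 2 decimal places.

%Δq = (3747 − 5490)/[(5490 + 3747)/2] = -1743/4618.5 ≈ -0.3774.
%Δp = (29.7 − 22.5)/[(22.5 + 29.7)/2] = 7.2/26.1 ≈ 0.2759.
Arc elasticity E = %Δq/%Δp ≈ -0.3774/0.2759 ≈ -1.37.
|E| > 1: demand is elastic over this range.

-1.37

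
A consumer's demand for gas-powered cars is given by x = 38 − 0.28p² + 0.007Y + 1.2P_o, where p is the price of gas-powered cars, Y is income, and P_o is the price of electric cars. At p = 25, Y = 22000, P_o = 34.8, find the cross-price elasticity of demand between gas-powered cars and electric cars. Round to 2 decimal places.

x = 38 − 0.28(25)² + 0.007(22000) + 1.2(34.8) = 38 − 175 + 154 + 41.76 = 58.76.
∂x/∂P_o = +1.2, so E_xy = 1.2·(34.8/58.76) ≈ 0.71.
E_xy > 0: the goods are substitutes.

0.71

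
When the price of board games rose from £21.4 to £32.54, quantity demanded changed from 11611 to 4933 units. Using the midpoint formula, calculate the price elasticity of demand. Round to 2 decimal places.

-1.95

%Δq = (4933 − 11611)/[(11611 + 4933)/2] = -6678/8272 ≈ -0.8073.
%ΔP = (32.54 − 21.4)/[(21.4 + 32.54)/2] = 11.14/26.97 ≈ 0.4131.
Arc elasticity E = %Δq/%ΔP ≈ -0.8073/0.4131 ≈ -1.95.
|E| > 1: demand is elastic over this range.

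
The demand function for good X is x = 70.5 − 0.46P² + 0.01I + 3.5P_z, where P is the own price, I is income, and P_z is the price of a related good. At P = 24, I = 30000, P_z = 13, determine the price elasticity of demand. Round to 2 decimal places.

x = 70.5 − 0.46(24)² + 0.01(30000) + 3.5(13) = 70.5 − 264.96 + 300 + 45.5 = 151.04.
∂x/∂P = −2·0.46·P = -22.08, so E_p = -22.08·(24/151.04) ≈ -3.51.
|E_p| > 1: demand is elastic.

-3.51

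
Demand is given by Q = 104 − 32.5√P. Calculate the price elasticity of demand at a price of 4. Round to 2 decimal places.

-0.83

At P = 4, Q = 39.
dQ/dP = −32.5/(2√P) = −32.5/(2·2).
Point elasticity E = (dQ/dP)·(P/Q) = -8.125 × 4/39 ≈ -0.83.
|E| < 1, so demand is inelastic at this price.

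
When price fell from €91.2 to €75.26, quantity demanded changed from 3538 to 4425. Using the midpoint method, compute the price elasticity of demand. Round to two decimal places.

%Δq = (4425 − 3538)/[(3538 + 4425)/2] = 887/3981.5 ≈ 0.2228.
%ΔP = (75.26 − 91.2)/[(91.2 + 75.26)/2] = -15.94/83.23 ≈ -0.1915.
Arc elasticity E = %Δq/%ΔP ≈ 0.2228/-0.1915 ≈ -1.16.
|E| > 1: demand is elastic over this range.

-1.16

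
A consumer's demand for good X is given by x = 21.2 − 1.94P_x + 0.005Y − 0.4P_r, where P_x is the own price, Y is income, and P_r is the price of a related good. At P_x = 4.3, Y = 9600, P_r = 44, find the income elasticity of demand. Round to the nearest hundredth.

1.11

Evaluating quantity at (P_x, Y, P_r) gives x = 21.2 − 1.94(4.3) + 0.005(9600) − 0.4(44) = 21.2 − 8.342 + 48 − 17.6 = 43.258.
∂x/∂Y = +0.005, so E_I = 0.005·(9600/43.258) ≈ 1.11.
E_I > 1: normal good (luxury).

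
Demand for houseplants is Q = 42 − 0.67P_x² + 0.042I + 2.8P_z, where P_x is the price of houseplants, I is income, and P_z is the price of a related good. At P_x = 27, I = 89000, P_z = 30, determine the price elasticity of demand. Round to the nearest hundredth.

-0.29

First evaluate Q: 42 − 0.67(27)² + 0.042(89000) + 2.8(30) = 42 − 488.43 + 3738 + 84 = 3375.57.
∂Q/∂P_x = −2·0.67·P_x = -36.18, so E_p = -36.18·(27/3375.57) ≈ -0.29.
|E_p| < 1: demand is inelastic.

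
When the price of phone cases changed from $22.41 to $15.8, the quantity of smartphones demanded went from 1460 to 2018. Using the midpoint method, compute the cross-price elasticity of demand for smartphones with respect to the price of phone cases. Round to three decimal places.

%ΔQ_x = (2018 − 1460)/[(1460+2018)/2] = 558/1739 ≈ 0.3209.
%ΔP_y = (15.8 − 22.41)/[(22.41+15.8)/2] ≈ -0.3460.
E_xy = 0.3209/-0.3460 ≈ -0.927.
E_xy < 0, so smartphones and phone cases are complements.

-0.927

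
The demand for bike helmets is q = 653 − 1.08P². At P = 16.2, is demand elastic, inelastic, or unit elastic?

elastic

At P = 16.2, q = 369.5648.
dq/dP = −2·1.08·P = −34.992.
Point elasticity E = (dq/dP)·(P/q) = -34.992 × 16.2/369.5648 ≈ -1.534.
|E| ≈ 1.534 > 1, so demand is elastic.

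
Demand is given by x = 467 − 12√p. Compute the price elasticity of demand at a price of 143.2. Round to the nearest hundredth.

-0.22

At p = 143.2, x = 323.4006.
dx/dp = −12/(2√p) = −12/(2·11.9666).
Point elasticity E = (dx/dp)·(p/x) = -0.5014 × 143.2/323.4006 ≈ -0.22.
|E| < 1, so demand is inelastic at this price.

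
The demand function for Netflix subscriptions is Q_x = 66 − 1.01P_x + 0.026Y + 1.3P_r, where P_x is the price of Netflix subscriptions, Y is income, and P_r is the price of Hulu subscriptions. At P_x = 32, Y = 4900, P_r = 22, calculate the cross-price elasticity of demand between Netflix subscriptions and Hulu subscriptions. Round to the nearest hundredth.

Substituting, Q_x = 66 − 1.01(32) + 0.026(4900) + 1.3(22) = 66 − 32.32 + 127.4 + 28.6 = 189.68.
∂Q_x/∂P_r = +1.3, so E_xy = 1.3·(22/189.68) ≈ 0.15.
E_xy > 0: the goods are substitutes.

0.15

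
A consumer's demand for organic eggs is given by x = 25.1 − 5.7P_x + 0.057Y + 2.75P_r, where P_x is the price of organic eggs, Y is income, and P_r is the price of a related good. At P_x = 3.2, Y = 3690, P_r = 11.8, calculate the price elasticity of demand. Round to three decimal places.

-0.073

At the given point, x = 25.1 − 5.7(3.2) + 0.057(3690) + 2.75(11.8) = 25.1 − 18.24 + 210.33 + 32.45 = 249.64.
∂x/∂P_x = −5.7, so E_p = (−5.7)·(3.2/249.64) ≈ -0.073.
|E_p| < 1: demand is inelastic.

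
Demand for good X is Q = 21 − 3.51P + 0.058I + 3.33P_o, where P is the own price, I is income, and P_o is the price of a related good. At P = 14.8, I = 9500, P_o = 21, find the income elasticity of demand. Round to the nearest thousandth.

Evaluating quantity at (P, I, P_o) gives Q = 21 − 3.51(14.8) + 0.058(9500) + 3.33(21) = 21 − 51.948 + 551 + 69.93 = 589.982.
∂Q/∂I = +0.058, so E_I = 0.058·(9500/589.982) ≈ 0.934.
E_I ∈ (0,1): normal good (necessity).

0.934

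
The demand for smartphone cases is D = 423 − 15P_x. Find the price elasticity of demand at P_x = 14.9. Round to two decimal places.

-1.12

At P_x = 14.9, D = 199.5.
dD/dP_x = −15.
Point elasticity E = (dD/dP_x)·(P_x/D) = -15 × 14.9/199.5 ≈ -1.12.
|E| > 1, so demand is elastic at this price.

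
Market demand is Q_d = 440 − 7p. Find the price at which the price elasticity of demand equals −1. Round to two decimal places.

31.43

For linear demand Q_d = a − bp, E = −bp/(a − bp). |E| = 1 ⇒ bp = a − bp ⇒ p = a/(2b).
p = 440/(2·7) ≈ 31.43.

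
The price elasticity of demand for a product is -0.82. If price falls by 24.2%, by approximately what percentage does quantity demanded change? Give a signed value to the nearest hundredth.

%ΔQ ≈ E × %ΔP = (-0.82) × (-24.2%) ≈ 19.84%.

19.84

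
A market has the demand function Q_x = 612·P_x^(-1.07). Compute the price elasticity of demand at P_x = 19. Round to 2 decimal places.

For a Cobb–Douglas (constant-elasticity) form Q_x = A·P_x^α·…, the elasticity with respect to P_x equals the exponent α at every point.
Here the exponent on P_x is -1.07, so the price elasticity of demand is -1.07.

-1.07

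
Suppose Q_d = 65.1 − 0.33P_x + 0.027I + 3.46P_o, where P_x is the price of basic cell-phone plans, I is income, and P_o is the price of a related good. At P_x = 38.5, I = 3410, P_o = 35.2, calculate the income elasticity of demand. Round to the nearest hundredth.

At the given point, Q_d = 65.1 − 0.33(38.5) + 0.027(3410) + 3.46(35.2) = 65.1 − 12.705 + 92.07 + 121.792 = 266.257.
∂Q_d/∂I = +0.027, so E_I = 0.027·(3410/266.257) ≈ 0.35.
E_I ∈ (0,1): normal good (necessity).

0.35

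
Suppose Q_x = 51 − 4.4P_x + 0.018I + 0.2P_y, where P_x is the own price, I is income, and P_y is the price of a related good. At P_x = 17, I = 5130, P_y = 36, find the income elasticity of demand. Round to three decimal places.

1.219

Substituting, Q_x = 51 − 4.4(17) + 0.018(5130) + 0.2(36) = 51 − 74.8 + 92.34 + 7.2 = 75.74.
∂Q_x/∂I = +0.018, so E_I = 0.018·(5130/75.74) ≈ 1.219.
E_I > 1: normal good (luxury).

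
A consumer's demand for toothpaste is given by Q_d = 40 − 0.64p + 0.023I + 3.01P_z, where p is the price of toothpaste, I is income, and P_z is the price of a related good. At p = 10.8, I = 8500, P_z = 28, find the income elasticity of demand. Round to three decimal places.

0.625

Substituting, Q_d = 40 − 0.64(10.8) + 0.023(8500) + 3.01(28) = 40 − 6.912 + 195.5 + 84.28 = 312.868.
∂Q_d/∂I = +0.023, so E_I = 0.023·(8500/312.868) ≈ 0.625.
E_I ∈ (0,1): normal good (necessity).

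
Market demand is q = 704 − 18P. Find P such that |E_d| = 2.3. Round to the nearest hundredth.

Set −bP/(a − bP) = −2.3 ⇒ bP = 2.3(a − bP) ⇒ bP(1+2.3) = 2.3·a.
P = 2.3·704/(18·3.3) ≈ 27.26.

27.26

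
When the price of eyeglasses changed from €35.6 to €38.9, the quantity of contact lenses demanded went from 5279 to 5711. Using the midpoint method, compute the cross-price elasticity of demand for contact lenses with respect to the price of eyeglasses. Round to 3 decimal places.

%ΔQ_x = (5711 − 5279)/[(5279+5711)/2] = 432/5495 ≈ 0.0786.
%ΔP_y = (38.9 − 35.6)/[(35.6+38.9)/2] ≈ 0.0886.
E_xy = 0.0786/0.0886 ≈ 0.887.
E_xy > 0, so contact lenses and eyeglasses are substitutes.

0.887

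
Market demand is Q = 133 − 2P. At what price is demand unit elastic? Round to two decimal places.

33.25

For linear demand Q = a − bP, E = −bP/(a − bP). |E| = 1 ⇒ bP = a − bP ⇒ P = a/(2b).
P = 133/(2·2) = 33.25.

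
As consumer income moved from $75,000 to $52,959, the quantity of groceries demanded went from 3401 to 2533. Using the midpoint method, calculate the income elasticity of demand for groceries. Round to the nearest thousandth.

0.849

%ΔQ = (2533 − 3401)/[(3401+2533)/2] = -868/2967 ≈ -0.2926.
%ΔI = (52,959 − 75,000)/[(75,000+52,959)/2] = -22041/63979.5 ≈ -0.3445.
E_I = %ΔQ/%ΔI ≈ 0.849.
E_I ∈ (0,1): normal good (necessity).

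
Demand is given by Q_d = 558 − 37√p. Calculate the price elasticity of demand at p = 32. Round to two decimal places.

-0.30

At p = 32, Q_d = 348.6964.
dQ_d/dp = −37/(2√p) = −37/(2·5.6569).
Point elasticity E = (dQ_d/dp)·(p/Q_d) = -3.2704 × 32/348.6964 ≈ -0.30.
|E| < 1, so demand is inelastic at this price.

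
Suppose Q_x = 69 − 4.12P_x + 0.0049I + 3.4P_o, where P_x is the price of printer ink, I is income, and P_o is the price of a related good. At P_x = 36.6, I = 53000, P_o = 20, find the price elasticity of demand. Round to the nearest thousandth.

-0.613

Evaluating quantity at (P_x, I, P_o) gives Q_x = 69 − 4.12(36.6) + 0.0049(53000) + 3.4(20) = 69 − 150.792 + 259.7 + 68 = 245.908.
∂Q_x/∂P_x = −4.12, so E_p = (−4.12)·(36.6/245.908) ≈ -0.613.
|E_p| < 1: demand is inelastic.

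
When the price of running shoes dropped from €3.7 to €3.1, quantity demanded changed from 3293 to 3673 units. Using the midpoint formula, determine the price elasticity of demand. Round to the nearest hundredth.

%Δq = (3673 − 3293)/[(3293 + 3673)/2] = 380/3483 ≈ 0.1091.
%ΔP = (3.1 − 3.7)/[(3.7 + 3.1)/2] = -0.6/3.4 ≈ -0.1765.
Arc elasticity E = %Δq/%ΔP ≈ 0.1091/-0.1765 ≈ -0.62.
|E| < 1: demand is inelastic over this range.

-0.62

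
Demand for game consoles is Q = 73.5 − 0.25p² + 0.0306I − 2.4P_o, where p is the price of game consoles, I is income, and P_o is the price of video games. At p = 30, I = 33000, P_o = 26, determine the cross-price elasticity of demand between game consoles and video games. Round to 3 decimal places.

-0.078

Evaluating quantity at (p, I, P_o) gives Q = 73.5 − 0.25(30)² + 0.0306(33000) − 2.4(26) = 73.5 − 225 + 1009.8 − 62.4 = 795.9.
∂Q/∂P_o = −2.4, so E_xy = -2.4·(26/795.9) ≈ -0.078.
E_xy < 0: the goods are complements.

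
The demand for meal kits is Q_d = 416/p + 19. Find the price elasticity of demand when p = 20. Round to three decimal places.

At p = 20, Q_d = 39.8.
dQ_d/dp = −416/p² = −1.04.
Point elasticity E = (dQ_d/dp)·(p/Q_d) = -1.04 × 20/39.8 ≈ -0.523.
|E| < 1, so demand is inelastic at this price.

-0.523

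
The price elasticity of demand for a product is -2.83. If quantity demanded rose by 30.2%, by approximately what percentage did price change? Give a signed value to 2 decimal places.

%ΔQ ≈ E × %ΔP ⇒ %ΔP = %ΔQ / E = (30.2%)/(-2.83) ≈ -10.67%.

-10.67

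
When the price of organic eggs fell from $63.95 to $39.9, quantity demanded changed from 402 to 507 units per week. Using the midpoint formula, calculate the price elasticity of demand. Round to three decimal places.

%Δq = (507 − 402)/[(402 + 507)/2] = 105/454.5 ≈ 0.2310.
%Δp = (39.9 − 63.95)/[(63.95 + 39.9)/2] = -24.05/51.925 ≈ -0.4632.
Arc elasticity E = %Δq/%Δp ≈ 0.2310/-0.4632 ≈ -0.499.
|E| < 1: demand is inelastic over this range.

-0.499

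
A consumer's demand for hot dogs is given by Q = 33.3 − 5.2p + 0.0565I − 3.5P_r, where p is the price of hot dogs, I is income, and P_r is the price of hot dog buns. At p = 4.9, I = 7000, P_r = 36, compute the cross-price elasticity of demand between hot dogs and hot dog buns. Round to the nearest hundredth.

-0.45

Evaluating quantity at (p, I, P_r) gives Q = 33.3 − 5.2(4.9) + 0.0565(7000) − 3.5(36) = 33.3 − 25.48 + 395.5 − 126 = 277.32.
∂Q/∂P_r = −3.5, so E_xy = -3.5·(36/277.32) ≈ -0.45.
E_xy < 0: the goods are complements.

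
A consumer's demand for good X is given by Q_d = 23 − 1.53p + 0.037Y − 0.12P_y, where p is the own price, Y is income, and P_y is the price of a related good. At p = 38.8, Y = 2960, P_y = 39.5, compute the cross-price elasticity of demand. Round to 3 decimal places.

First evaluate Q_d: 23 − 1.53(38.8) + 0.037(2960) − 0.12(39.5) = 23 − 59.364 + 109.52 − 4.74 = 68.416.
∂Q_d/∂P_y = −0.12, so E_xy = -0.12·(39.5/68.416) ≈ -0.069.
E_xy < 0: the goods are complements.

-0.069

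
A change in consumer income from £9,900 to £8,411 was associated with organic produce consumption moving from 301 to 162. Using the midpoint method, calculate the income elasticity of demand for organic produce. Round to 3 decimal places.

3.692

%ΔQ = (162 − 301)/[(301+162)/2] = -139/231.5 ≈ -0.6004.
%ΔY = (8,411 − 9,900)/[(9,900+8,411)/2] = -1489/9155.5 ≈ -0.1626.
E_I = %ΔQ/%ΔY ≈ 3.692.
E_I > 1: normal good (luxury).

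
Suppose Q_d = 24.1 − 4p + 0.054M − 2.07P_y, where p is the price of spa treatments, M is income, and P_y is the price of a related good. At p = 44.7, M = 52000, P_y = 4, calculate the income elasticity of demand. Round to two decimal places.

At the given point, Q_d = 24.1 − 4(44.7) + 0.054(52000) − 2.07(4) = 24.1 − 178.8 + 2808 − 8.28 = 2645.02.
∂Q_d/∂M = +0.054, so E_I = 0.054·(52000/2645.02) ≈ 1.06.
E_I > 1: normal good (luxury).

1.06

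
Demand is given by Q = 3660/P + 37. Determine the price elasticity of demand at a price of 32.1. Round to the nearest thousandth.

At P = 32.1, Q = 151.0187.
dQ/dP = −3660/P² = −3.552.
Point elasticity E = (dQ/dP)·(P/Q) = -3.552 × 32.1/151.0187 ≈ -0.755.
|E| < 1, so demand is inelastic at this price.

-0.755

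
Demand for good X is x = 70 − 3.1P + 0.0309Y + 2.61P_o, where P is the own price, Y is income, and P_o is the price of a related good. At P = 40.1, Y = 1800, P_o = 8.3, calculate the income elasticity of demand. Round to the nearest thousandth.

2.421

Evaluating quantity at (P, Y, P_o) gives x = 70 − 3.1(40.1) + 0.0309(1800) + 2.61(8.3) = 70 − 124.31 + 55.62 + 21.663 = 22.973.
∂x/∂Y = +0.0309, so E_I = 0.0309·(1800/22.973) ≈ 2.421.
E_I > 1: normal good (luxury).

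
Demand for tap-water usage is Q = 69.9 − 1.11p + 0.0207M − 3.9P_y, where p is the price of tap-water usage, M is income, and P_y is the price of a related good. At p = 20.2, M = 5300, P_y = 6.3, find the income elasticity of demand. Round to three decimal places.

Q = 69.9 − 1.11(20.2) + 0.0207(5300) − 3.9(6.3) = 69.9 − 22.422 + 109.71 − 24.57 = 132.618.
∂Q/∂M = +0.0207, so E_I = 0.0207·(5300/132.618) ≈ 0.827.
E_I ∈ (0,1): normal good (necessity).

0.827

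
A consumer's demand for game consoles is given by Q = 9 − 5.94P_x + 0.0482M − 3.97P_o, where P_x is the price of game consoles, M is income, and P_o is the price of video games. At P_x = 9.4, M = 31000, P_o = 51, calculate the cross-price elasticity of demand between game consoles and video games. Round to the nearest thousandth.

-0.163

Q = 9 − 5.94(9.4) + 0.0482(31000) − 3.97(51) = 9 − 55.836 + 1494.2 − 202.47 = 1244.894.
∂Q/∂P_o = −3.97, so E_xy = -3.97·(51/1244.894) ≈ -0.163.
E_xy < 0: the goods are complements.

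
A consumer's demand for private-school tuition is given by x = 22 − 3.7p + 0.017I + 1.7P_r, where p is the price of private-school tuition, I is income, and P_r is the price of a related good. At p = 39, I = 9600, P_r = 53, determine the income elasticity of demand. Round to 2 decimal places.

1.25

x = 22 − 3.7(39) + 0.017(9600) + 1.7(53) = 22 − 144.3 + 163.2 + 90.1 = 131.
∂x/∂I = +0.017, so E_I = 0.017·(9600/131) ≈ 1.25.
E_I > 1: normal good (luxury).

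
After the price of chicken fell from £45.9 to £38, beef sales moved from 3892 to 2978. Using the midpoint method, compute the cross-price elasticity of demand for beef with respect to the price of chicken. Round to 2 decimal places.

1.41

%ΔQ_x = (2978 − 3892)/[(3892+2978)/2] = -914/3435 ≈ -0.2661.
%ΔP_y = (38 − 45.9)/[(45.9+38)/2] ≈ -0.1883.
E_xy = -0.2661/-0.1883 ≈ 1.41.
E_xy > 0, so beef and chicken are substitutes.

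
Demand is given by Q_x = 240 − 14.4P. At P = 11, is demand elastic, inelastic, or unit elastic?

elastic

At P = 11, Q_x = 81.6.
dQ_x/dP = −14.4.
Point elasticity E = (dQ_x/dP)·(P/Q_x) = -14.4 × 11/81.6 ≈ -1.941.
|E| ≈ 1.941 > 1, so demand is elastic.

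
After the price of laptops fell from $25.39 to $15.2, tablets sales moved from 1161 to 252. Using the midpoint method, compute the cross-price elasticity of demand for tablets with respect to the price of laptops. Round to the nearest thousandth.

2.563

%ΔQ_x = (252 − 1161)/[(1161+252)/2] = -909/706.5 ≈ -1.2866.
%ΔP_y = (15.2 − 25.39)/[(25.39+15.2)/2] ≈ -0.5021.
E_xy = -1.2866/-0.5021 ≈ 2.563.
E_xy > 0, so tablets and laptops are substitutes.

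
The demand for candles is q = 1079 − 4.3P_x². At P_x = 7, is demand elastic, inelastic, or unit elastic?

At P_x = 7, q = 868.3.
dq/dP_x = −2·4.3·P_x = −60.2.
Point elasticity E = (dq/dP_x)·(P_x/q) = -60.2 × 7/868.3 ≈ -0.485.
|E| ≈ 0.485 < 1, so demand is inelastic.

inelastic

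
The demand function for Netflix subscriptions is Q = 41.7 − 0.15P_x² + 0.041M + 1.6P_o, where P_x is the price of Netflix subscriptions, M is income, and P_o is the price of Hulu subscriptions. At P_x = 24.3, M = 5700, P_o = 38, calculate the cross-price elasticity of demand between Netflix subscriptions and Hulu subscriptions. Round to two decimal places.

0.25

Q = 41.7 − 0.15(24.3)² + 0.041(5700) + 1.6(38) = 41.7 − 88.5735 + 233.7 + 60.8 = 247.6265.
∂Q/∂P_o = +1.6, so E_xy = 1.6·(38/247.6265) ≈ 0.25.
E_xy > 0: the goods are substitutes.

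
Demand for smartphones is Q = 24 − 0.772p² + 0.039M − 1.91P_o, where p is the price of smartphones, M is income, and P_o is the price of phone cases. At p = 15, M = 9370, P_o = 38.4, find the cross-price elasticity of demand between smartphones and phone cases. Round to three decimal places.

-0.515

Q = 24 − 0.772(15)² + 0.039(9370) − 1.91(38.4) = 24 − 173.7 + 365.43 − 73.344 = 142.386.
∂Q/∂P_o = −1.91, so E_xy = -1.91·(38.4/142.386) ≈ -0.515.
E_xy < 0: the goods are complements.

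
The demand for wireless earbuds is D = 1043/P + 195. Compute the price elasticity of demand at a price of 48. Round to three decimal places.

At P = 48, D = 216.7292.
dD/dP = −1043/P² = −0.4527.
Point elasticity E = (dD/dP)·(P/D) = -0.4527 × 48/216.7292 ≈ -0.100.
|E| < 1, so demand is inelastic at this price.

-0.100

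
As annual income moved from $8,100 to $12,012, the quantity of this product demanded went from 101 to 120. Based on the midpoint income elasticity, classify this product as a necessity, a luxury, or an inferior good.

necessity

%ΔQ = (120 − 101)/[(101+120)/2] = 19/110.5 ≈ 0.1719.
%ΔM = (12,012 − 8,100)/[(8,100+12,012)/2] = 3912/10056 ≈ 0.3890.
E_I = %ΔQ/%ΔM ≈ 0.442.
E_I ∈ (0,1): normal good (necessity).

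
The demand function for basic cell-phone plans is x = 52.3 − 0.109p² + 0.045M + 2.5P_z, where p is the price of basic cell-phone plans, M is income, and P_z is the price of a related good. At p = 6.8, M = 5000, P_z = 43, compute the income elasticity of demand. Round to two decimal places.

0.59

First evaluate x: 52.3 − 0.109(6.8)² + 0.045(5000) + 2.5(43) = 52.3 − 5.0402 + 225 + 107.5 = 379.7598.
∂x/∂M = +0.045, so E_I = 0.045·(5000/379.7598) ≈ 0.59.
E_I ∈ (0,1): normal good (necessity).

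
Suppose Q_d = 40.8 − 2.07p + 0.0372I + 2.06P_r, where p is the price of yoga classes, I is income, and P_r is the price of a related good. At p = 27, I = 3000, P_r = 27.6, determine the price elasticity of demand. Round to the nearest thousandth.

Substituting, Q_d = 40.8 − 2.07(27) + 0.0372(3000) + 2.06(27.6) = 40.8 − 55.89 + 111.6 + 56.856 = 153.366.
∂Q_d/∂p = −2.07, so E_p = (−2.07)·(27/153.366) ≈ -0.364.
|E_p| < 1: demand is inelastic.

-0.364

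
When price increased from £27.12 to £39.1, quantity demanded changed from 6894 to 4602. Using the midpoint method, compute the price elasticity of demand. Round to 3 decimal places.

%ΔQ = (4602 − 6894)/[(6894 + 4602)/2] = -2292/5748 ≈ -0.3987.
%Δp = (39.1 − 27.12)/[(27.12 + 39.1)/2] = 11.98/33.11 ≈ 0.3618.
Arc elasticity E = %ΔQ/%Δp ≈ -0.3987/0.3618 ≈ -1.102.
|E| > 1: demand is elastic over this range.

-1.102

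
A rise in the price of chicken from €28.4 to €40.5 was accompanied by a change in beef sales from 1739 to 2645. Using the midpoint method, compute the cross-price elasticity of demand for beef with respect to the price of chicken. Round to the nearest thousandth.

1.177

%ΔQ_x = (2645 − 1739)/[(1739+2645)/2] = 906/2192 ≈ 0.4133.
%ΔP_y = (40.5 − 28.4)/[(28.4+40.5)/2] ≈ 0.3512.
E_xy = 0.4133/0.3512 ≈ 1.177.
E_xy > 0, so beef and chicken are substitutes.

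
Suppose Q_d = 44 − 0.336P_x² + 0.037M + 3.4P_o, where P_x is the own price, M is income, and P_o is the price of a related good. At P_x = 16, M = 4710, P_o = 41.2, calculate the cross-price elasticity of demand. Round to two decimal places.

At the given point, Q_d = 44 − 0.336(16)² + 0.037(4710) + 3.4(41.2) = 44 − 86.016 + 174.27 + 140.08 = 272.334.
∂Q_d/∂P_o = +3.4, so E_xy = 3.4·(41.2/272.334) ≈ 0.51.
E_xy > 0: the goods are substitutes.

0.51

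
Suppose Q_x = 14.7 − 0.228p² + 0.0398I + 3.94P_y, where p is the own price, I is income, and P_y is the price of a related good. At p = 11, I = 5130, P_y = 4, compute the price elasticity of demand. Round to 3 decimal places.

-0.266

First evaluate Q_x: 14.7 − 0.228(11)² + 0.0398(5130) + 3.94(4) = 14.7 − 27.588 + 204.174 + 15.76 = 207.046.
∂Q_x/∂p = −2·0.228·p = -5.016, so E_p = -5.016·(11/207.046) ≈ -0.266.
|E_p| < 1: demand is inelastic.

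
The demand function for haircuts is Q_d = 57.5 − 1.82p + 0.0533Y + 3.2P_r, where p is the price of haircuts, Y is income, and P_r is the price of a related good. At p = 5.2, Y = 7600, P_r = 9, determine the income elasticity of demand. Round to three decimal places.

At the given point, Q_d = 57.5 − 1.82(5.2) + 0.0533(7600) + 3.2(9) = 57.5 − 9.464 + 405.08 + 28.8 = 481.916.
∂Q_d/∂Y = +0.0533, so E_I = 0.0533·(7600/481.916) ≈ 0.841.
E_I ∈ (0,1): normal good (necessity).

0.841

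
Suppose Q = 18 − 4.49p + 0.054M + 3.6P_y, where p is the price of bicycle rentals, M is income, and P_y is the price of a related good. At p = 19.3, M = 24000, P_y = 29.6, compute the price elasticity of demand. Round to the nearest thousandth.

First evaluate Q: 18 − 4.49(19.3) + 0.054(24000) + 3.6(29.6) = 18 − 86.657 + 1296 + 106.56 = 1333.903.
∂Q/∂p = −4.49, so E_p = (−4.49)·(19.3/1333.903) ≈ -0.065.
|E_p| < 1: demand is inelastic.

-0.065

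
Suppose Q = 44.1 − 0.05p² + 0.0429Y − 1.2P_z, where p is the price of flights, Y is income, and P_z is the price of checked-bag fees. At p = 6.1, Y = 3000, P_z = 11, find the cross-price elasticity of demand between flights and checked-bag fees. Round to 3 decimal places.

-0.084

Q = 44.1 − 0.05(6.1)² + 0.0429(3000) − 1.2(11) = 44.1 − 1.8605 + 128.7 − 13.2 = 157.7395.
∂Q/∂P_z = −1.2, so E_xy = -1.2·(11/157.7395) ≈ -0.084.
E_xy < 0: the goods are complements.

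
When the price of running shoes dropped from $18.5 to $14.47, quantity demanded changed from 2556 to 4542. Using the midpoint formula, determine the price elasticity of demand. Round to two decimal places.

-2.29

%Δq = (4542 − 2556)/[(2556 + 4542)/2] = 1986/3549 ≈ 0.5596.
%ΔP = (14.47 − 18.5)/[(18.5 + 14.47)/2] = -4.03/16.485 ≈ -0.2445.
Arc elasticity E = %Δq/%ΔP ≈ 0.5596/-0.2445 ≈ -2.29.
|E| > 1: demand is elastic over this range.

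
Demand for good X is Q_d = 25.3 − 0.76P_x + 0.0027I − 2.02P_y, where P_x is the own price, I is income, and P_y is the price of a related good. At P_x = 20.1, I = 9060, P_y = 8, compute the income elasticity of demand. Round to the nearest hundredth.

Evaluating quantity at (P_x, I, P_y) gives Q_d = 25.3 − 0.76(20.1) + 0.0027(9060) − 2.02(8) = 25.3 − 15.276 + 24.462 − 16.16 = 18.326.
∂Q_d/∂I = +0.0027, so E_I = 0.0027·(9060/18.326) ≈ 1.33.
E_I > 1: normal good (luxury).

1.33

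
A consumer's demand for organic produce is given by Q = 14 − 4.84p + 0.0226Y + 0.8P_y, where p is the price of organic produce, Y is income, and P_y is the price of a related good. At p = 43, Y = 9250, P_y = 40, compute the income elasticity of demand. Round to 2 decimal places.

Substituting, Q = 14 − 4.84(43) + 0.0226(9250) + 0.8(40) = 14 − 208.12 + 209.05 + 32 = 46.93.
∂Q/∂Y = +0.0226, so E_I = 0.0226·(9250/46.93) ≈ 4.45.
E_I > 1: normal good (luxury).

4.45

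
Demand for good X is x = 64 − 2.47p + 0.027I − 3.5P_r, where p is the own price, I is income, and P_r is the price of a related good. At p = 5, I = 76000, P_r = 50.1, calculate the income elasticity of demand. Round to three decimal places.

x = 64 − 2.47(5) + 0.027(76000) − 3.5(50.1) = 64 − 12.35 + 2052 − 175.35 = 1928.3.
∂x/∂I = +0.027, so E_I = 0.027·(76000/1928.3) ≈ 1.064.
E_I > 1: normal good (luxury).

1.064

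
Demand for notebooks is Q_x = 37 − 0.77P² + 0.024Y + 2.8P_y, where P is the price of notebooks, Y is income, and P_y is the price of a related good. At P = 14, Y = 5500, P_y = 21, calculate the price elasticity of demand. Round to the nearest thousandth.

-3.926

First evaluate Q_x: 37 − 0.77(14)² + 0.024(5500) + 2.8(21) = 37 − 150.92 + 132 + 58.8 = 76.88.
∂Q_x/∂P = −2·0.77·P = -21.56, so E_p = -21.56·(14/76.88) ≈ -3.926.
|E_p| > 1: demand is elastic.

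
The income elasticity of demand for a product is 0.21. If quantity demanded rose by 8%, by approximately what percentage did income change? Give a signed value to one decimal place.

%ΔQ ≈ E × %ΔI ⇒ %ΔI = %ΔQ / E = (8%)/(0.21) ≈ 38.1%.

38.1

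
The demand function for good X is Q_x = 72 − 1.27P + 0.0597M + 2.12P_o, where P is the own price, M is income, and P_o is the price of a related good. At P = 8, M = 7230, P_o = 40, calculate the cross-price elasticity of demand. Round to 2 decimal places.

0.15

At the given point, Q_x = 72 − 1.27(8) + 0.0597(7230) + 2.12(40) = 72 − 10.16 + 431.631 + 84.8 = 578.271.
∂Q_x/∂P_o = +2.12, so E_xy = 2.12·(40/578.271) ≈ 0.15.
E_xy > 0: the goods are substitutes.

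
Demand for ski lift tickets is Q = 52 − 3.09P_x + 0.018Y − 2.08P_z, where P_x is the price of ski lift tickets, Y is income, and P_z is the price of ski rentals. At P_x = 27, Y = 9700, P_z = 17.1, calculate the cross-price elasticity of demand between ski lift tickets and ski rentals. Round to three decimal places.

At the given point, Q = 52 − 3.09(27) + 0.018(9700) − 2.08(17.1) = 52 − 83.43 + 174.6 − 35.568 = 107.602.
∂Q/∂P_z = −2.08, so E_xy = -2.08·(17.1/107.602) ≈ -0.331.
E_xy < 0: the goods are complements.

-0.331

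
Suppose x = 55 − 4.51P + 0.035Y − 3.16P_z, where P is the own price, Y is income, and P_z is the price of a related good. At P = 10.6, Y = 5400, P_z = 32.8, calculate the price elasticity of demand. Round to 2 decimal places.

-0.52

At the given point, x = 55 − 4.51(10.6) + 0.035(5400) − 3.16(32.8) = 55 − 47.806 + 189 − 103.648 = 92.546.
∂x/∂P = −4.51, so E_p = (−4.51)·(10.6/92.546) ≈ -0.52.
|E_p| < 1: demand is inelastic.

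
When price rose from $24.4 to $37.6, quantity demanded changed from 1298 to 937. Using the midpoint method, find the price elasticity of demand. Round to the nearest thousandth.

-0.759

%ΔQ = (937 − 1298)/[(1298 + 937)/2] = -361/1117.5 ≈ -0.3230.
%ΔP = (37.6 − 24.4)/[(24.4 + 37.6)/2] = 13.2/31 ≈ 0.4258.
Arc elasticity E = %ΔQ/%ΔP ≈ -0.3230/0.4258 ≈ -0.759.
|E| < 1: demand is inelastic over this range.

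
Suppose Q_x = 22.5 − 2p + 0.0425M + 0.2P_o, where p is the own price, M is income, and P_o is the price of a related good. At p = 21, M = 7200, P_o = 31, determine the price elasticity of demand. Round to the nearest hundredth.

-0.14

Q_x = 22.5 − 2(21) + 0.0425(7200) + 0.2(31) = 22.5 − 42 + 306 + 6.2 = 292.7.
∂Q_x/∂p = −2, so E_p = (−2)·(21/292.7) ≈ -0.14.
|E_p| < 1: demand is inelastic.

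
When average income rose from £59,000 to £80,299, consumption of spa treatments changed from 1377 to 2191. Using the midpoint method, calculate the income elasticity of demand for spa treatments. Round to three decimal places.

%ΔQ = (2191 − 1377)/[(1377+2191)/2] = 814/1784 ≈ 0.4563.
%ΔI = (80,299 − 59,000)/[(59,000+80,299)/2] = 21299/69649.5 ≈ 0.3058.
E_I = %ΔQ/%ΔI ≈ 1.492.
E_I > 1: normal good (luxury).

1.492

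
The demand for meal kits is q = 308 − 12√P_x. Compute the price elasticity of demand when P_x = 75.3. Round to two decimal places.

-0.26

At P_x = 75.3, q = 203.8693.
dq/dP_x = −12/(2√P_x) = −12/(2·8.6776).
Point elasticity E = (dq/dP_x)·(P_x/q) = -0.6914 × 75.3/203.8693 ≈ -0.26.
|E| < 1, so demand is inelastic at this price.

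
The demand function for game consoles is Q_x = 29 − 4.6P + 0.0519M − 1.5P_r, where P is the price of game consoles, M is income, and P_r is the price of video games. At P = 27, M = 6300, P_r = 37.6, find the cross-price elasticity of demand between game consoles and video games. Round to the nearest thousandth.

-0.322

Q_x = 29 − 4.6(27) + 0.0519(6300) − 1.5(37.6) = 29 − 124.2 + 326.97 − 56.4 = 175.37.
∂Q_x/∂P_r = −1.5, so E_xy = -1.5·(37.6/175.37) ≈ -0.322.
E_xy < 0: the goods are complements.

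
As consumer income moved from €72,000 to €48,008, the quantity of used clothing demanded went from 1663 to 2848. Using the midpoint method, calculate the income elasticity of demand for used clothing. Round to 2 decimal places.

%ΔQ = (2848 − 1663)/[(1663+2848)/2] = 1185/2255.5 ≈ 0.5254.
%ΔI = (48,008 − 72,000)/[(72,000+48,008)/2] = -23992/60004 ≈ -0.3998.
E_I = %ΔQ/%ΔI ≈ -1.31.
E_I < 0: inferior good.

-1.31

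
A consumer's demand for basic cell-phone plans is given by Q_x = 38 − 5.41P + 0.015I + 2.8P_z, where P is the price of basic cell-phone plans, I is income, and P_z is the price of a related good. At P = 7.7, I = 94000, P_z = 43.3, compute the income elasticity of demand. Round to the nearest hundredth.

First evaluate Q_x: 38 − 5.41(7.7) + 0.015(94000) + 2.8(43.3) = 38 − 41.657 + 1410 + 121.24 = 1527.583.
∂Q_x/∂I = +0.015, so E_I = 0.015·(94000/1527.583) ≈ 0.92.
E_I ∈ (0,1): normal good (necessity).

0.92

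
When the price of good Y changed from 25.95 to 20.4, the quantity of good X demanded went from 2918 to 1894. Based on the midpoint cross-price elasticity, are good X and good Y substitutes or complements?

%ΔQ_x = (1894 − 2918)/[(2918+1894)/2] = -1024/2406 ≈ -0.4256.
%ΔP_y = (20.4 − 25.95)/[(25.95+20.4)/2] ≈ -0.2395.
E_xy = -0.4256/-0.2395 ≈ 1.777.
E_xy > 0, so the goods are substitutes.

substitutes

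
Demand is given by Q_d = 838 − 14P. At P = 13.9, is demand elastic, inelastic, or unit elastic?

At P = 13.9, Q_d = 643.4.
dQ_d/dP = −14.
Point elasticity E = (dQ_d/dP)·(P/Q_d) = -14 × 13.9/643.4 ≈ -0.302.
|E| ≈ 0.302 < 1, so demand is inelastic.

inelastic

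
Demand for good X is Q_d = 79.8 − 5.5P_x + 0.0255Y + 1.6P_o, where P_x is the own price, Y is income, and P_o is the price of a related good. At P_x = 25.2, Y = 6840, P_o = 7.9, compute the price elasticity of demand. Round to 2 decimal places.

Evaluating quantity at (P_x, Y, P_o) gives Q_d = 79.8 − 5.5(25.2) + 0.0255(6840) + 1.6(7.9) = 79.8 − 138.6 + 174.42 + 12.64 = 128.26.
∂Q_d/∂P_x = −5.5, so E_p = (−5.5)·(25.2/128.26) ≈ -1.08.
|E_p| > 1: demand is elastic.

-1.08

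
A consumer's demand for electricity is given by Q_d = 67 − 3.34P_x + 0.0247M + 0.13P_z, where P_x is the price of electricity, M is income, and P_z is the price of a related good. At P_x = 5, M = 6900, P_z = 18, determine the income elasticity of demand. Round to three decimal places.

Evaluating quantity at (P_x, M, P_z) gives Q_d = 67 − 3.34(5) + 0.0247(6900) + 0.13(18) = 67 − 16.7 + 170.43 + 2.34 = 223.07.
∂Q_d/∂M = +0.0247, so E_I = 0.0247·(6900/223.07) ≈ 0.764.
E_I ∈ (0,1): normal good (necessity).

0.764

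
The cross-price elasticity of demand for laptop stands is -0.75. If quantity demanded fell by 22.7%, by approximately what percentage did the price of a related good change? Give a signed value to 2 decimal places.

30.27

%ΔQ ≈ E × %ΔP_y ⇒ %ΔP_y = %ΔQ / E = (-22.7%)/(-0.75) ≈ 30.27%.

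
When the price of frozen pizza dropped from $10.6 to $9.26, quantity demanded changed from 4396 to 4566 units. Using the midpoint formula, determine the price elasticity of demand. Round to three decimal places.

-0.281

%ΔQ = (4566 − 4396)/[(4396 + 4566)/2] = 170/4481 ≈ 0.0379.
%Δp = (9.26 − 10.6)/[(10.6 + 9.26)/2] = -1.34/9.93 ≈ -0.1349.
Arc elasticity E = %ΔQ/%Δp ≈ 0.0379/-0.1349 ≈ -0.281.
|E| < 1: demand is inelastic over this range.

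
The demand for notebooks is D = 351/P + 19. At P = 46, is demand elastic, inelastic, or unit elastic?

inelastic

At P = 46, D = 26.6304.
dD/dP = −351/P² = −0.1659.
Point elasticity E = (dD/dP)·(P/D) = -0.1659 × 46/26.6304 ≈ -0.287.
|E| ≈ 0.287 < 1, so demand is inelastic.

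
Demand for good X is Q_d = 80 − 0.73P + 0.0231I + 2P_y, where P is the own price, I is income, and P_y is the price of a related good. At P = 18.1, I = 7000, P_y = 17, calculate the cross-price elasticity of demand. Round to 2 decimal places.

First evaluate Q_d: 80 − 0.73(18.1) + 0.0231(7000) + 2(17) = 80 − 13.213 + 161.7 + 34 = 262.487.
∂Q_d/∂P_y = +2, so E_xy = 2·(17/262.487) ≈ 0.13.
E_xy > 0: the goods are substitutes.

0.13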